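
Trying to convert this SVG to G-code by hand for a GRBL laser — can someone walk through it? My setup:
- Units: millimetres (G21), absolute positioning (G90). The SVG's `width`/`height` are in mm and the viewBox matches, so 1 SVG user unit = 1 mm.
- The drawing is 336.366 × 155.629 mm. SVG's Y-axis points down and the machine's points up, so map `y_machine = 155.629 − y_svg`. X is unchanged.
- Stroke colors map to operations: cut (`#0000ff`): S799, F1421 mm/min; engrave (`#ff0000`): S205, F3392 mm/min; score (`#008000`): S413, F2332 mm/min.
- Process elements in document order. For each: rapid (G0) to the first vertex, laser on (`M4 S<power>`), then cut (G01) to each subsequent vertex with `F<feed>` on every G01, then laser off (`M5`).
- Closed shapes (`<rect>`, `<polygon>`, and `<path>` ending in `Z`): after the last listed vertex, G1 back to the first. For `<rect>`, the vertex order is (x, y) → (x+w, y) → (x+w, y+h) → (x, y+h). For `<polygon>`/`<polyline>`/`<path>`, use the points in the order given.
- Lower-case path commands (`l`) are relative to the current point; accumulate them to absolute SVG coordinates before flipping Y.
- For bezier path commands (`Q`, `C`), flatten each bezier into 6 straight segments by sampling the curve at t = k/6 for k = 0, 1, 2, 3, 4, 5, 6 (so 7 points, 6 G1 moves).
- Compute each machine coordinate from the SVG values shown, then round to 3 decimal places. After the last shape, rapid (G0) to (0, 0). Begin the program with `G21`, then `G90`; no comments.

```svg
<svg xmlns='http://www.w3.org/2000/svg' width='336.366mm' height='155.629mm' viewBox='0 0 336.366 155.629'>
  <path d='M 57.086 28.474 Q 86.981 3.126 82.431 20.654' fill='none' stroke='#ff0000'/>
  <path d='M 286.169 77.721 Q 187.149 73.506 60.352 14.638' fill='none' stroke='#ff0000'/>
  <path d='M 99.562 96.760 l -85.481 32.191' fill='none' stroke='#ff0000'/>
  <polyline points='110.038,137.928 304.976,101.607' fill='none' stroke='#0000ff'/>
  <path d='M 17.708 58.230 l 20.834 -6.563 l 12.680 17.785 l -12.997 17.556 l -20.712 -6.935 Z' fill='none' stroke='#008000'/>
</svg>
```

viewBox `0 0 336.366 155.629` with mm width/height → 1 unit = 1 mm. Flip: y_m = 155.629 − y_svg.

**Shape 1** — `<path>` quadratic bezier, stroke `#ff0000` → engrave (S205, F3392). Control points (SVG): P0=(57.086,28.474), P1=(86.981,3.126), P2=(82.431,20.654); sampled at t=k/6. Machine vertices: (57.086,127.155) → (66.094,134.413) → (73.189,139.290) → (78.370,141.784) → (81.637,141.896) → (82.991,139.627) → (82.431,134.975). Open path.

**Shape 2** — `<path>` quadratic bezier, stroke `#ff0000` → engrave (S205, F3392). Control points (SVG): P0=(286.169,77.721), P1=(187.149,73.506), P2=(60.352,14.638); sampled at t=k/6. Machine vertices: (286.169,77.908) → (252.391,80.831) → (217.069,86.791) → (180.205,95.786) → (141.797,107.818) → (101.846,122.886) → (60.352,140.991). Open path.

**Shape 3** — `<path>` line segment, stroke `#ff0000` → engrave (S205, F3392). Machine vertices: (99.562,58.869) → (14.081,26.678). Open path.

**Shape 4** — `<polyline>` line segment, stroke `#0000ff` → cut (S799, F1421). Machine vertices: (110.038,17.701) → (304.976,54.022). Open path.

**Shape 5** — `<path>` regular polygon, stroke `#008000` → score (S413, F2332). Machine vertices: (17.708,97.399) → (38.542,103.962) → (51.222,86.177) → (38.225,68.621) → (17.513,75.556) → (17.708,97.399). Closed: final G1 returns to the first vertex.

G21
G90
G0 X57.086 Y127.155
M4 S205
G01 X66.094 Y134.413 F3392
G01 X73.189 Y139.290 F3392
G01 X78.370 Y141.784 F3392
G01 X81.637 Y141.896 F3392
G01 X82.991 Y139.627 F3392
G01 X82.431 Y134.975 F3392
M5
G0 X286.169 Y77.908
M4 S205
G01 X252.391 Y80.831 F3392
G01 X217.069 Y86.791 F3392
G01 X180.205 Y95.786 F3392
G01 X141.797 Y107.818 F3392
G01 X101.846 Y122.886 F3392
G01 X60.352 Y140.991 F3392
M5
G0 X99.562 Y58.869
M4 S205
G01 X14.081 Y26.678 F3392
M5
G0 X110.038 Y17.701
M4 S799
G01 X304.976 Y54.022 F1421
M5
G0 X17.708 Y97.399
M4 S413
G01 X38.542 Y103.962 F2332
G01 X51.222 Y86.177 F2332
G01 X38.225 Y68.621 F2332
G01 X17.513 Y75.556 F2332
G01 X17.708 Y97.399 F2332
M5
G0 X0.000 Y0.000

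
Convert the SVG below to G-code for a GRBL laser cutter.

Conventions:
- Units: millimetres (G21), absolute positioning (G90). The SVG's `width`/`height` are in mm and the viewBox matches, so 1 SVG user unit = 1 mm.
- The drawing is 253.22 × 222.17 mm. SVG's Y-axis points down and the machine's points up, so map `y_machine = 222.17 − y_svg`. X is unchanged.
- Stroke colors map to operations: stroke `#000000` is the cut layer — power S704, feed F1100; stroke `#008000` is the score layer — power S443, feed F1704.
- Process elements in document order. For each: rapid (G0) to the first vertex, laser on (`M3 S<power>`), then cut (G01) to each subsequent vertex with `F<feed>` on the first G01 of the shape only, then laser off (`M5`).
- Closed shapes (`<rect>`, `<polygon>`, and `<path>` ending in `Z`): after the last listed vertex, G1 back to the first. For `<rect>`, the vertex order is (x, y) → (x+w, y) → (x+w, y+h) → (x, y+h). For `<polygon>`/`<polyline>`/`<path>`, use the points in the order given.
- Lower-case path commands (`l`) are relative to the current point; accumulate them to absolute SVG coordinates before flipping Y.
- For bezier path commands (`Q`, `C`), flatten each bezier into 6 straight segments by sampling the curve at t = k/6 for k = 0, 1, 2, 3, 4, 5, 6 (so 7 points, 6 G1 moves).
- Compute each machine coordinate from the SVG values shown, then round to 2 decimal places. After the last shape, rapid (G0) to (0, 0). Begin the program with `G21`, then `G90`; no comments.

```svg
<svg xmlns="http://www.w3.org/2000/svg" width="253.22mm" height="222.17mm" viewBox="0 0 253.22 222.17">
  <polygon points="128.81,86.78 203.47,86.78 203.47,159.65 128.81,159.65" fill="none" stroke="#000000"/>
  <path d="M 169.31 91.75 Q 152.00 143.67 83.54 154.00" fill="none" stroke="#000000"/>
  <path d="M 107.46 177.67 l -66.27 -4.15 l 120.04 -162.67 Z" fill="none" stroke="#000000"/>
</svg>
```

viewBox `0 0 253.22 222.17` with mm width/height → 1 unit = 1 mm. Flip: y_m = 222.17 − y_svg.

**Shape 1** — `<polygon>` rectangle, stroke `#000000` → cut (S704, F1100). Machine vertices: (128.81,135.39) → (203.47,135.39) → (203.47,62.52) → (128.81,62.52) → (128.81,135.39). Closed: final G1 returns to the first vertex.

**Shape 2** — `<path>` quadratic bezier, stroke `#000000` → cut (S704, F1100). Control points (SVG): P0=(169.31,91.75), P1=(152.00,143.67), P2=(83.54,154.00); sampled at t=k/6. Machine vertices: (169.31,130.42) → (162.12,114.27) → (152.09,100.43) → (139.21,88.90) → (123.50,79.68) → (104.94,72.77) → (83.54,68.17). Open path.

**Shape 3** — `<path>` closed polygon, stroke `#000000` → cut (S704, F1100). Machine vertices: (107.46,44.50) → (41.19,48.65) → (161.23,211.32) → (107.46,44.50). Closed: final G1 returns to the first vertex.

G21
G90
G0 X128.81 Y135.39
M3 S704
G01 X203.47 Y135.39 F1100
G01 X203.47 Y62.52
G01 X128.81 Y62.52
G01 X128.81 Y135.39
M5
G0 X169.31 Y130.42
M3 S704
G01 X162.12 Y114.27 F1100
G01 X152.09 Y100.43
G01 X139.21 Y88.90
G01 X123.50 Y79.68
G01 X104.94 Y72.77
G01 X83.54 Y68.17
M5
G0 X107.46 Y44.50
M3 S704
G01 X41.19 Y48.65 F1100
G01 X161.23 Y211.32
G01 X107.46 Y44.50
M5
G0 X0.00 Y0.00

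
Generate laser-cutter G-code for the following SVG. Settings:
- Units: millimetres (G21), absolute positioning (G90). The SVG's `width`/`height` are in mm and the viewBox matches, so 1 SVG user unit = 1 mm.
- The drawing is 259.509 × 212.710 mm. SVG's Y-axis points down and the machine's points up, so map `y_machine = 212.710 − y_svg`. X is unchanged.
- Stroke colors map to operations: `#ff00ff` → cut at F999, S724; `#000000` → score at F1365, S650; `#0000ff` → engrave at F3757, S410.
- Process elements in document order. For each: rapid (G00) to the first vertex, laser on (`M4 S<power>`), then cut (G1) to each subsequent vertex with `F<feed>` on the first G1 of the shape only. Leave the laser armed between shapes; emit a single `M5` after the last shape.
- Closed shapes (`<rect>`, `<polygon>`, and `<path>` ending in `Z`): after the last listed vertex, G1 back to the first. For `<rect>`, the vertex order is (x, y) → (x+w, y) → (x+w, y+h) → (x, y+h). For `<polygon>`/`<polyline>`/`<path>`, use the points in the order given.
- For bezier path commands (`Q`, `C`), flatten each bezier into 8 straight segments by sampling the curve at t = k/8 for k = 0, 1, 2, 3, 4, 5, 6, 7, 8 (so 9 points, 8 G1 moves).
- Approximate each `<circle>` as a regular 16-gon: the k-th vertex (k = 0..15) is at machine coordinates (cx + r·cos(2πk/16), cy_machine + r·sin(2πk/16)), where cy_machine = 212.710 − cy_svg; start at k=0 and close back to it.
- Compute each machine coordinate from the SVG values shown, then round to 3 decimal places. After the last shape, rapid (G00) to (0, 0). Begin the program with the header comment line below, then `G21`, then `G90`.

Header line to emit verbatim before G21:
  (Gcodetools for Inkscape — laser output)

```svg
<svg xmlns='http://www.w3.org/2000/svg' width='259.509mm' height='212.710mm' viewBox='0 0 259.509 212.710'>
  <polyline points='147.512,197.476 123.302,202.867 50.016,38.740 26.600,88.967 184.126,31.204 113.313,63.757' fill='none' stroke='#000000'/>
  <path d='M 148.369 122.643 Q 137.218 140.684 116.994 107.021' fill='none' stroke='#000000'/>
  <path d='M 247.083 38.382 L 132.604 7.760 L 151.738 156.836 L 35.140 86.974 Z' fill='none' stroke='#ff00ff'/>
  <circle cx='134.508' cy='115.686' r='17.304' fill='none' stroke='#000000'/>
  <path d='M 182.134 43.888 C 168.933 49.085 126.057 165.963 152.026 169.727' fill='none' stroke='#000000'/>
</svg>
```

(Gcodetools for Inkscape — laser output)
G21
G90
G00 X147.512 Y15.234
M4 S650
G1 X123.302 Y9.843 F1365
G1 X50.016 Y173.970
G1 X26.600 Y123.743
G1 X184.126 Y181.506
G1 X113.313 Y148.953
G00 X148.369 Y90.067
M4 S650
G1 X145.439 Y86.365 F1365
G1 X142.226 Y84.278
G1 X138.730 Y83.807
G1 X134.950 Y84.952
G1 X130.886 Y87.713
G1 X126.539 Y92.089
G1 X121.908 Y98.081
G1 X116.994 Y105.689
G00 X247.083 Y174.328
M4 S724
G1 X132.604 Y204.950 F999
G1 X151.738 Y55.874
G1 X35.140 Y125.736
G1 X247.083 Y174.328
G00 X151.812 Y97.024
M4 S650
G1 X150.495 Y103.646 F1365
G1 X146.744 Y109.260
G1 X141.130 Y113.011
G1 X134.508 Y114.328
G1 X127.886 Y113.011
G1 X122.272 Y109.260
G1 X118.521 Y103.646
G1 X117.204 Y97.024
G1 X118.521 Y90.402
G1 X122.272 Y84.788
G1 X127.886 Y81.037
G1 X134.508 Y79.720
G1 X141.130 Y81.037
G1 X146.744 Y84.788
G1 X150.495 Y90.402
G1 X151.812 Y97.024
G00 X182.134 Y168.822
M4 S650
G1 X175.985 Y162.077 F1365
G1 X168.209 Y147.496
G1 X159.959 Y127.714
G1 X152.391 Y105.365
G1 X146.659 Y83.083
G1 X143.918 Y63.502
G1 X145.322 Y49.258
G1 X152.026 Y42.983
M5
G00 X0.000 Y0.000

viewBox `0 0 259.509 212.710` with mm width/height → 1 unit = 1 mm. Flip: y_m = 212.710 − y_svg.

**Shape 1** — `<polyline>` open polyline, stroke `#000000` → score (S650, F1365). Machine vertices: (147.512,15.234) → (123.302,9.843) → (50.016,173.970) → (26.600,123.743) → (184.126,181.506) → (113.313,148.953). Open path.

**Shape 2** — `<path>` quadratic bezier, stroke `#000000` → score (S650, F1365). Control points (SVG): P0=(148.369,122.643), P1=(137.218,140.684), P2=(116.994,107.021); sampled at t=k/8. Machine vertices: (148.369,90.067) → (145.439,86.365) → (142.226,84.278) → (138.730,83.807) → (134.950,84.952) → (130.886,87.713) → (126.539,92.089) → (121.908,98.081) → (116.994,105.689). Open path.

**Shape 3** — `<path>` closed polygon, stroke `#ff00ff` → cut (S724, F999). Machine vertices: (247.083,174.328) → (132.604,204.950) → (151.738,55.874) → (35.140,125.736) → (247.083,174.328). Closed: final G1 returns to the first vertex.

**Shape 4** — `<circle>` circle, stroke `#000000` → score (S650, F1365). Machine vertices: (151.812,97.024) → (150.495,103.646) → (146.744,109.260) → (141.130,113.011) → (134.508,114.328) → (127.886,113.011) → (122.272,109.260) → (118.521,103.646) → (117.204,97.024) → (118.521,90.402) → (122.272,84.788) → (127.886,81.037) → (134.508,79.720) → (141.130,81.037) → (146.744,84.788) → (150.495,90.402) → (151.812,97.024). Closed: final G1 returns to the first vertex.

**Shape 5** — `<path>` cubic bezier, stroke `#000000` → score (S650, F1365). Control points (SVG): P0=(182.134,43.888), P1=(168.933,49.085), P2=(126.057,165.963), P3=(152.026,169.727); sampled at t=k/8. Machine vertices: (182.134,168.822) → (175.985,162.077) → (168.209,147.496) → (159.959,127.714) → (152.391,105.365) → (146.659,83.083) → (143.918,63.502) → (145.322,49.258) → (152.026,42.983). Open path.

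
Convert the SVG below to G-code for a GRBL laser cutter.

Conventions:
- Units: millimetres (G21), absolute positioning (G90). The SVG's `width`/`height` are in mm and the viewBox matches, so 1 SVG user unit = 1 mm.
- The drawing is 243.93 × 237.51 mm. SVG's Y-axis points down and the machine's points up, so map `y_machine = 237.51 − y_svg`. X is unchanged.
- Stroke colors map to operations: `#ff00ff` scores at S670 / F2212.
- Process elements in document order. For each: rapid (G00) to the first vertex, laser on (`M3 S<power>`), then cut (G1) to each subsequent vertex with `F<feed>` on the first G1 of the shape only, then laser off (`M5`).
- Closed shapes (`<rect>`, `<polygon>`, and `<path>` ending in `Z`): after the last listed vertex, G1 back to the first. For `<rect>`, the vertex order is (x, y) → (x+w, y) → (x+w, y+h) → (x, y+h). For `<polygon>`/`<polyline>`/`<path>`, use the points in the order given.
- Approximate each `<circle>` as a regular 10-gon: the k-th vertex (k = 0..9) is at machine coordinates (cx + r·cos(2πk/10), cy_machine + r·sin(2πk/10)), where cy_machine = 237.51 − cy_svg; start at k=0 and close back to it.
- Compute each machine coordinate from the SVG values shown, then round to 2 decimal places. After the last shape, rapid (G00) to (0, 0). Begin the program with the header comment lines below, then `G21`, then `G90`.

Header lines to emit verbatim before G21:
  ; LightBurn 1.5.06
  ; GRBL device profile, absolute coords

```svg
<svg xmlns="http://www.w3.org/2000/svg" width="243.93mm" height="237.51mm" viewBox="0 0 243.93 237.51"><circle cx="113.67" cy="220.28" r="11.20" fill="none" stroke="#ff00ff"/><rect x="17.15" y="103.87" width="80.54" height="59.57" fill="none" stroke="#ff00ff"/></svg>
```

1 u = 1 mm; y_m = 237.51 − y.

[1] `<circle>` circle, #ff00ff→score S670 F2212: (124.87,17.23) → (122.73,23.81) → (117.13,27.88) → (110.21,27.88) → (104.61,23.81) → (102.47,17.23) → (104.61,10.65) → (110.21,6.58) → (117.13,6.58) → (122.73,10.65) → (124.87,17.23) (closed)

[2] `<rect>` rectangle, #ff00ff→score S670 F2212: (17.15,133.64) → (97.69,133.64) → (97.69,74.07) → (17.15,74.07) → (17.15,133.64) (closed)

; LightBurn 1.5.06
; GRBL device profile, absolute coords
G21
G90
G00 X124.87 Y17.23
M3 S670
G1 X122.73 Y23.81 F2212
G1 X117.13 Y27.88
G1 X110.21 Y27.88
G1 X104.61 Y23.81
G1 X102.47 Y17.23
G1 X104.61 Y10.65
G1 X110.21 Y6.58
G1 X117.13 Y6.58
G1 X122.73 Y10.65
G1 X124.87 Y17.23
M5
G00 X17.15 Y133.64
M3 S670
G1 X97.69 Y133.64 F2212
G1 X97.69 Y74.07
G1 X17.15 Y74.07
G1 X17.15 Y133.64
M5
G00 X0.00 Y0.00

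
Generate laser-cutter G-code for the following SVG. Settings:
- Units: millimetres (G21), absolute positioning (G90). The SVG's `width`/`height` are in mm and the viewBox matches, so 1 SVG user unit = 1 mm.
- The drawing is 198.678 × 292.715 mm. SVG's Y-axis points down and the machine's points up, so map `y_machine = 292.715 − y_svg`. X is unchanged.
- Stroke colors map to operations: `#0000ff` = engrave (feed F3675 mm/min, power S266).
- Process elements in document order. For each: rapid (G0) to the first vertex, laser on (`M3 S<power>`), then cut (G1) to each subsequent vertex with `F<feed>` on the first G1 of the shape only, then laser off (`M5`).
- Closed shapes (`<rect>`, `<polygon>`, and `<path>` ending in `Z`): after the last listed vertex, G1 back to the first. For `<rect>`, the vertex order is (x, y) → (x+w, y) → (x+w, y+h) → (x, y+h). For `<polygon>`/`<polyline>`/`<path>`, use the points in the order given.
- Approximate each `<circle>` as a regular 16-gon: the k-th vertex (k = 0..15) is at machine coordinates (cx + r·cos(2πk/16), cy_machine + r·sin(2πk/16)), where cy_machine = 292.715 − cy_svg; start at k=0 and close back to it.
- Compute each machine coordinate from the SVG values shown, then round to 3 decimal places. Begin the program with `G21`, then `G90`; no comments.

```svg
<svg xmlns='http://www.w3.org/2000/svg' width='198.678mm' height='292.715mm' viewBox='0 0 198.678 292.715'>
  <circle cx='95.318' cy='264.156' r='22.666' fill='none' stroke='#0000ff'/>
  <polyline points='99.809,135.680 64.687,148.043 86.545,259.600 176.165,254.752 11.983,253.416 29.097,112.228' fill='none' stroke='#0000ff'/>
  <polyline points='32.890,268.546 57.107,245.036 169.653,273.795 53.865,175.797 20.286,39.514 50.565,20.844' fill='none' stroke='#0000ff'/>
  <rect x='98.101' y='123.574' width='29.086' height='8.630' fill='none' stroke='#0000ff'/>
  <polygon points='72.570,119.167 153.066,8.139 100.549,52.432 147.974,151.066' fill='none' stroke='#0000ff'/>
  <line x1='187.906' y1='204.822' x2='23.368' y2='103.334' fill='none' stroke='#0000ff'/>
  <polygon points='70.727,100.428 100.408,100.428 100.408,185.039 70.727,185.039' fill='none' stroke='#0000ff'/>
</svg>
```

G21
G90
G0 X117.984 Y28.559
M3 S266
G1 X116.259 Y37.233 F3675
G1 X111.345 Y44.586
G1 X103.992 Y49.500
G1 X95.318 Y51.225
G1 X86.644 Y49.500
G1 X79.291 Y44.586
G1 X74.377 Y37.233
G1 X72.652 Y28.559
G1 X74.377 Y19.885
G1 X79.291 Y12.532
G1 X86.644 Y7.618
G1 X95.318 Y5.893
G1 X103.992 Y7.618
G1 X111.345 Y12.532
G1 X116.259 Y19.885
G1 X117.984 Y28.559
M5
G0 X99.809 Y157.035
M3 S266
G1 X64.687 Y144.672 F3675
G1 X86.545 Y33.115
G1 X176.165 Y37.963
G1 X11.983 Y39.299
G1 X29.097 Y180.487
M5
G0 X32.890 Y24.169
M3 S266
G1 X57.107 Y47.679 F3675
G1 X169.653 Y18.920
G1 X53.865 Y116.918
G1 X20.286 Y253.201
G1 X50.565 Y271.871
M5
G0 X98.101 Y169.141
M3 S266
G1 X127.187 Y169.141 F3675
G1 X127.187 Y160.511
G1 X98.101 Y160.511
G1 X98.101 Y169.141
M5
G0 X72.570 Y173.548
M3 S266
G1 X153.066 Y284.576 F3675
G1 X100.549 Y240.283
G1 X147.974 Y141.649
G1 X72.570 Y173.548
M5
G0 X187.906 Y87.893
M3 S266
G1 X23.368 Y189.381 F3675
M5
G0 X70.727 Y192.287
M3 S266
G1 X100.408 Y192.287 F3675
G1 X100.408 Y107.676
G1 X70.727 Y107.676
G1 X70.727 Y192.287
M5

Since the viewBox matches the mm dimensions, user units are millimetres directly. The only transform is the Y-flip y_m = 292.715 − y_svg.

Shape 1 is a circle drawn with `<circle>`. Its stroke #0000ff means engrave at S266, F3675. After flipping Y the toolpath is (117.984,28.559) → (116.259,37.233) → (111.345,44.586) → (103.992,49.500) → (95.318,51.225) → (86.644,49.500) → (79.291,44.586) → (74.377,37.233) → (72.652,28.559) → (74.377,19.885) → (79.291,12.532) → (86.644,7.618) → (95.318,5.893) → (103.992,7.618) → (111.345,12.532) → (116.259,19.885) → (117.984,28.559), returning to the start.

Shape 2 is a open polyline drawn with `<polyline>`. Its stroke #0000ff means engrave at S266, F3675. After flipping Y the toolpath is (99.809,157.035) → (64.687,144.672) → (86.545,33.115) → (176.165,37.963) → (11.983,39.299) → (29.097,180.487).

Shape 3 is a open polyline drawn with `<polyline>`. Its stroke #0000ff means engrave at S266, F3675. After flipping Y the toolpath is (32.890,24.169) → (57.107,47.679) → (169.653,18.920) → (53.865,116.918) → (20.286,253.201) → (50.565,271.871).

Shape 4 is a rectangle drawn with `<rect>`. Its stroke #0000ff means engrave at S266, F3675. After flipping Y the toolpath is (98.101,169.141) → (127.187,169.141) → (127.187,160.511) → (98.101,160.511) → (98.101,169.141), returning to the start.

Shape 5 is a closed polygon drawn with `<polygon>`. Its stroke #0000ff means engrave at S266, F3675. After flipping Y the toolpath is (72.570,173.548) → (153.066,284.576) → (100.549,240.283) → (147.974,141.649) → (72.570,173.548), returning to the start.

Shape 6 is a line segment drawn with `<line>`. Its stroke #0000ff means engrave at S266, F3675. After flipping Y the toolpath is (187.906,87.893) → (23.368,189.381).

Shape 7 is a rectangle drawn with `<polygon>`. Its stroke #0000ff means engrave at S266, F3675. After flipping Y the toolpath is (70.727,192.287) → (100.408,192.287) → (100.408,107.676) → (70.727,107.676) → (70.727,192.287), returning to the start.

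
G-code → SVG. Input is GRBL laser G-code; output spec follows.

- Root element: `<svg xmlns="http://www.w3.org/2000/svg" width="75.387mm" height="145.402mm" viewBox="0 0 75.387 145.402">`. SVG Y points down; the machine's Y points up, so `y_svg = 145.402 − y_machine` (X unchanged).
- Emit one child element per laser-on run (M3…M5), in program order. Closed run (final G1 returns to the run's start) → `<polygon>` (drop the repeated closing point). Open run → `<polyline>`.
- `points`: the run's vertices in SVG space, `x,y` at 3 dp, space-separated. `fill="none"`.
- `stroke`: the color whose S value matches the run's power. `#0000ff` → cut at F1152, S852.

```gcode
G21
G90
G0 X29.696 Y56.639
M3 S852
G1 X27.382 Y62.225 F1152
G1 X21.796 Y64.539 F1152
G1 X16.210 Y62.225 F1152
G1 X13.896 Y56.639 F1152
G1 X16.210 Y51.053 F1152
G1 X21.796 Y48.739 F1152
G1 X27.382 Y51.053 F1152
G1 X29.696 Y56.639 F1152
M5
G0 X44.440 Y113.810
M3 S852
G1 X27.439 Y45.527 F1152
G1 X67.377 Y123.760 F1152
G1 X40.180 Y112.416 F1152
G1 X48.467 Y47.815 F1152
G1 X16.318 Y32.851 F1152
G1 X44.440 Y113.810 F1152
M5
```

y_svg = 145.402 − y_m. Every run uses S852, so all elements get stroke `#0000ff` (cut).

[1] closed run; points: 29.696,88.763 27.382,83.177 21.796,80.863 16.210,83.177 13.896,88.763 16.210,94.349 21.796,96.663 27.382,94.349

[2] closed run; points: 44.440,31.592 27.439,99.875 67.377,21.642 40.180,32.986 48.467,97.587 16.318,112.551

<svg xmlns="http://www.w3.org/2000/svg" width="75.387mm" height="145.402mm" viewBox="0 0 75.387 145.402">
  <polygon points="29.696,88.763 27.382,83.177 21.796,80.863 16.210,83.177 13.896,88.763 16.210,94.349 21.796,96.663 27.382,94.349" fill="none" stroke="#0000ff"/>
  <polygon points="44.440,31.592 27.439,99.875 67.377,21.642 40.180,32.986 48.467,97.587 16.318,112.551" fill="none" stroke="#0000ff"/>
</svg>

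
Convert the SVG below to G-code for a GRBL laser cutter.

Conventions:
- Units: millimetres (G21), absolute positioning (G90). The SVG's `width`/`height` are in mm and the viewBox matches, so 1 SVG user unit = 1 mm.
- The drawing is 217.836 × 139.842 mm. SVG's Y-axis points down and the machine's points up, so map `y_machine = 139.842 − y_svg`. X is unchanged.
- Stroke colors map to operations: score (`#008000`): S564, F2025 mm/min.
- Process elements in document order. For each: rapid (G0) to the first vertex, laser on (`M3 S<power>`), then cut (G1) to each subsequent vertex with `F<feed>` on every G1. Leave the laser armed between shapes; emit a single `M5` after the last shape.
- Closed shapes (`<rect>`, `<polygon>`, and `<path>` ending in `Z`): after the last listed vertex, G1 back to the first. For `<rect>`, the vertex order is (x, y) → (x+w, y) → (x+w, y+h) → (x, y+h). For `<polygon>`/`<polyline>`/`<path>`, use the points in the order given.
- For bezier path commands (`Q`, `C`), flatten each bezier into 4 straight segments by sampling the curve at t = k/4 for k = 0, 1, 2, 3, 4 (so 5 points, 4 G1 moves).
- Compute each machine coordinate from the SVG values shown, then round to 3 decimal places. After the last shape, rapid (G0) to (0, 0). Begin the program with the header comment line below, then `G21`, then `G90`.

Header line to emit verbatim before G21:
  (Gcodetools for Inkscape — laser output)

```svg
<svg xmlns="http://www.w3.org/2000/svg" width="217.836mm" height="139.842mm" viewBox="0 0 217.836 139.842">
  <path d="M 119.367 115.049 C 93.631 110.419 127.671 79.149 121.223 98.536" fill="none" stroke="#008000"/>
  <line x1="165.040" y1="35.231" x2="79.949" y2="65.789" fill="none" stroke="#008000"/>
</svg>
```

(Gcodetools for Inkscape — laser output)
G21
G90
G0 X119.367 Y24.793
M3 S564
G1 X109.706 Y32.053 F2025
G1 X113.062 Y42.056 F2025
G1 X120.034 Y47.556 F2025
G1 X121.223 Y41.306 F2025
G0 X165.040 Y104.611
M3 S564
G1 X79.949 Y74.053 F2025
M5
G0 X0.000 Y0.000

1 u = 1 mm; y_m = 139.842 − y.

[1] `<path>` cubic bezier, #008000→score S564 F2025: (119.367,24.793) → (109.706,32.053) → (113.062,42.056) → (120.034,47.556) → (121.223,41.306)

[2] `<line>` line segment, #008000→score S564 F2025: (165.040,104.611) → (79.949,74.053)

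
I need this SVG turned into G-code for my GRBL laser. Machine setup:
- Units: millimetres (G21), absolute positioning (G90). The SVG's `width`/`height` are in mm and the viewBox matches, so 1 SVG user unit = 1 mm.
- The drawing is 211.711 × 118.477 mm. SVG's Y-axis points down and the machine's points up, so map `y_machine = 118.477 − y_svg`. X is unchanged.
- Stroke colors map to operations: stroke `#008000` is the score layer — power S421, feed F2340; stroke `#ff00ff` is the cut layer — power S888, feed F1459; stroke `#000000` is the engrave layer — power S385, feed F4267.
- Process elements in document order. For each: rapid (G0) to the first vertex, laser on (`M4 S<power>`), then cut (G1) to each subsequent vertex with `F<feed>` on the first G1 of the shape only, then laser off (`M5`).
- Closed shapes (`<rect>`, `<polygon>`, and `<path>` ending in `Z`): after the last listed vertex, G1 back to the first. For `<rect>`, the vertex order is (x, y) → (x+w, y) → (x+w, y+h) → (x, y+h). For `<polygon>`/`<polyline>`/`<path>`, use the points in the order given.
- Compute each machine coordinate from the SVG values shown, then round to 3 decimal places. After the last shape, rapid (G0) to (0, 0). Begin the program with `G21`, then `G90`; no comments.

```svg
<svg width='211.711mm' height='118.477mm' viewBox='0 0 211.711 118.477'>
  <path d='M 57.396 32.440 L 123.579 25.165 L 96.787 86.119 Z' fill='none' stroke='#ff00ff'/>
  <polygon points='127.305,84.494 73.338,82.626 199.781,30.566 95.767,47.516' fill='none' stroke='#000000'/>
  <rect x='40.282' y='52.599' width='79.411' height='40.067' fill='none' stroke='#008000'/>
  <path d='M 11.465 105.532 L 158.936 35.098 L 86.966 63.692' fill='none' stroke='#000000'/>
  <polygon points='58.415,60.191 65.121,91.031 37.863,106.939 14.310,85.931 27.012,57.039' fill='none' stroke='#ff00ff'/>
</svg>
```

G21
G90
G0 X57.396 Y86.037
M4 S888
G1 X123.579 Y93.312 F1459
G1 X96.787 Y32.358
G1 X57.396 Y86.037
M5
G0 X127.305 Y33.983
M4 S385
G1 X73.338 Y35.851 F4267
G1 X199.781 Y87.911
G1 X95.767 Y70.961
G1 X127.305 Y33.983
M5
G0 X40.282 Y65.878
M4 S421
G1 X119.693 Y65.878 F2340
G1 X119.693 Y25.811
G1 X40.282 Y25.811
G1 X40.282 Y65.878
M5
G0 X11.465 Y12.945
M4 S385
G1 X158.936 Y83.379 F4267
G1 X86.966 Y54.785
M5
G0 X58.415 Y58.286
M4 S888
G1 X65.121 Y27.446 F1459
G1 X37.863 Y11.538
G1 X14.310 Y32.546
G1 X27.012 Y61.438
G1 X58.415 Y58.286
M5
G0 X0.000 Y0.000

Since the viewBox matches the mm dimensions, user units are millimetres directly. The only transform is the Y-flip y_m = 118.477 − y_svg.

Shape 1 is a regular polygon drawn with `<path>`. Its stroke #ff00ff means cut at S888, F1459. After flipping Y the toolpath is (57.396,86.037) → (123.579,93.312) → (96.787,32.358) → (57.396,86.037), returning to the start.

Shape 2 is a closed polygon drawn with `<polygon>`. Its stroke #000000 means engrave at S385, F4267. After flipping Y the toolpath is (127.305,33.983) → (73.338,35.851) → (199.781,87.911) → (95.767,70.961) → (127.305,33.983), returning to the start.

Shape 3 is a rectangle drawn with `<rect>`. Its stroke #008000 means score at S421, F2340. After flipping Y the toolpath is (40.282,65.878) → (119.693,65.878) → (119.693,25.811) → (40.282,25.811) → (40.282,65.878), returning to the start.

Shape 4 is a open polyline drawn with `<path>`. Its stroke #000000 means engrave at S385, F4267. After flipping Y the toolpath is (11.465,12.945) → (158.936,83.379) → (86.966,54.785).

Shape 5 is a regular polygon drawn with `<polygon>`. Its stroke #ff00ff means cut at S888, F1459. After flipping Y the toolpath is (58.415,58.286) → (65.121,27.446) → (37.863,11.538) → (14.310,32.546) → (27.012,61.438) → (58.415,58.286), returning to the start.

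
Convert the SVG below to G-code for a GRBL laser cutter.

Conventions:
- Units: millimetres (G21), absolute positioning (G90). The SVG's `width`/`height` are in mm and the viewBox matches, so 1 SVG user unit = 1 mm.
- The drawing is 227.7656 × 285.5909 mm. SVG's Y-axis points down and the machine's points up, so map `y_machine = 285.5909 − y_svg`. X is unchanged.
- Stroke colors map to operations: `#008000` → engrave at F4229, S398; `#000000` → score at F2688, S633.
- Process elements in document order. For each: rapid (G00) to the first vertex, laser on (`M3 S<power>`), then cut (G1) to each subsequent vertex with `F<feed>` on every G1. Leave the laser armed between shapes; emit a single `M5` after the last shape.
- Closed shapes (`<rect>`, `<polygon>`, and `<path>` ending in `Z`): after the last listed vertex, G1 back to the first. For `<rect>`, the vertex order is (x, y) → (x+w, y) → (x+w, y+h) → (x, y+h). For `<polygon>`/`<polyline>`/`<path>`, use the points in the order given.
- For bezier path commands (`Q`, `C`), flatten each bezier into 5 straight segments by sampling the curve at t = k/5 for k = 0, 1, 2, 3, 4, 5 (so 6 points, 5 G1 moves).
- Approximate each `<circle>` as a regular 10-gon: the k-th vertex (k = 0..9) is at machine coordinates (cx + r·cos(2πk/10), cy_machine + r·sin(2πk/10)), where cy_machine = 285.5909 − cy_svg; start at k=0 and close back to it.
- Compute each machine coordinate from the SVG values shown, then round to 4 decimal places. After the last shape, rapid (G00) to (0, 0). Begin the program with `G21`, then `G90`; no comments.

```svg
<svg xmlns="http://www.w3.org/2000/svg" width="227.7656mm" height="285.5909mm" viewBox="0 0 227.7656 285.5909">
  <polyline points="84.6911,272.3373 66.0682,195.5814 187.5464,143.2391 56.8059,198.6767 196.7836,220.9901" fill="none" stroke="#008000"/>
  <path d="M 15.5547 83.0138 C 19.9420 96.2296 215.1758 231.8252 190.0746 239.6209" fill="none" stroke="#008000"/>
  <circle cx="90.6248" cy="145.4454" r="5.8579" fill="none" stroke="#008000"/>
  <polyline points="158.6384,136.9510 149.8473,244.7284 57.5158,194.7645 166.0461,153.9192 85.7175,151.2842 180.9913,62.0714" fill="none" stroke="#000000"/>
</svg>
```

G21
G90
G00 X84.6911 Y13.2536
M3 S398
G1 X66.0682 Y90.0095 F4229
G1 X187.5464 Y142.3518 F4229
G1 X56.8059 Y86.9142 F4229
G1 X196.7836 Y64.6008 F4229
G00 X15.5547 Y202.5771
M3 S398
G1 X37.7992 Y181.9635 F4229
G1 X86.1102 Y143.9873 F4229
G1 X140.7509 Y100.6573 F4229
G1 X181.9846 Y63.9820 F4229
G1 X190.0746 Y45.9700 F4229
G00 X96.4827 Y140.1455
M3 S398
G1 X95.3639 Y143.5887 F4229
G1 X92.4350 Y145.7167 F4229
G1 X88.8146 Y145.7167 F4229
G1 X85.8857 Y143.5887 F4229
G1 X84.7669 Y140.1455 F4229
G1 X85.8857 Y136.7023 F4229
G1 X88.8146 Y134.5743 F4229
G1 X92.4350 Y134.5743 F4229
G1 X95.3639 Y136.7023 F4229
G1 X96.4827 Y140.1455 F4229
G00 X158.6384 Y148.6399
M3 S633
G1 X149.8473 Y40.8625 F2688
G1 X57.5158 Y90.8264 F2688
G1 X166.0461 Y131.6717 F2688
G1 X85.7175 Y134.3067 F2688
G1 X180.9913 Y223.5195 F2688
M5
G00 X0.0000 Y0.0000

1 u = 1 mm; y_m = 285.5909 − y.

[1] `<polyline>` open polyline, #008000→engrave S398 F4229: (84.6911,13.2536) → (66.0682,90.0095) → (187.5464,142.3518) → (56.8059,86.9142) → (196.7836,64.6008)

[2] `<path>` cubic bezier, #008000→engrave S398 F4229: (15.5547,202.5771) → (37.7992,181.9635) → (86.1102,143.9873) → (140.7509,100.6573) → (181.9846,63.9820) → (190.0746,45.9700)

[3] `<circle>` circle, #008000→engrave S398 F4229: (96.4827,140.1455) → (95.3639,143.5887) → (92.4350,145.7167) → (88.8146,145.7167) → (85.8857,143.5887) → (84.7669,140.1455) → (85.8857,136.7023) → (88.8146,134.5743) → (92.4350,134.5743) → (95.3639,136.7023) → (96.4827,140.1455) (closed)

[4] `<polyline>` open polyline, #000000→score S633 F2688: (158.6384,148.6399) → (149.8473,40.8625) → (57.5158,90.8264) → (166.0461,131.6717) → (85.7175,134.3067) → (180.9913,223.5195)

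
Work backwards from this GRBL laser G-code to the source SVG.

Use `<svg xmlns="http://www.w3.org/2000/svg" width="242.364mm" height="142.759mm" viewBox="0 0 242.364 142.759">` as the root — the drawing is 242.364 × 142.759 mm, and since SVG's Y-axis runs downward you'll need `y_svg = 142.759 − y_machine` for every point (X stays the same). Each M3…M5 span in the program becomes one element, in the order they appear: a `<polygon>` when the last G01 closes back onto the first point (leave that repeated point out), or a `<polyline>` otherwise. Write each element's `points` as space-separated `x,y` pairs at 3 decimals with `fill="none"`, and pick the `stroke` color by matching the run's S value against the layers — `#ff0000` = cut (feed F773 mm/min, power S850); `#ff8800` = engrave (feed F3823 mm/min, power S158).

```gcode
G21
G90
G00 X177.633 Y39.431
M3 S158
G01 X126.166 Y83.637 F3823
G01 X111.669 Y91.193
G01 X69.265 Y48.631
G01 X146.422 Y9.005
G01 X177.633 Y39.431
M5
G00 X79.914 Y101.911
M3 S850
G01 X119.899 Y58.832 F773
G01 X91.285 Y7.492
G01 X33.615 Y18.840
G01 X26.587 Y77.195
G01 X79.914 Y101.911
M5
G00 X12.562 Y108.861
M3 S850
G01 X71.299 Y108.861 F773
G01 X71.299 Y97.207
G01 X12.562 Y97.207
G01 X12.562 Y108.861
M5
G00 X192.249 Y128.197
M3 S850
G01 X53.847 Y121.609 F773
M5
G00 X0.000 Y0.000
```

y_svg = 142.759 − y_m.

[1] S158→`#ff8800` (engrave); closed run; points: 177.633,103.328 126.166,59.122 111.669,51.566 69.265,94.128 146.422,133.754

[2] S850→`#ff0000` (cut); closed run; points: 79.914,40.848 119.899,83.927 91.285,135.267 33.615,123.919 26.587,65.564

[3] S850→`#ff0000` (cut); closed run; points: 12.562,33.898 71.299,33.898 71.299,45.552 12.562,45.552

[4] S850→`#ff0000` (cut); open run; points: 192.249,14.562 53.847,21.150

<svg xmlns="http://www.w3.org/2000/svg" width="242.364mm" height="142.759mm" viewBox="0 0 242.364 142.759">
  <polygon points="177.633,103.328 126.166,59.122 111.669,51.566 69.265,94.128 146.422,133.754" fill="none" stroke="#ff8800"/>
  <polygon points="79.914,40.848 119.899,83.927 91.285,135.267 33.615,123.919 26.587,65.564" fill="none" stroke="#ff0000"/>
  <polygon points="12.562,33.898 71.299,33.898 71.299,45.552 12.562,45.552" fill="none" stroke="#ff0000"/>
  <polyline points="192.249,14.562 53.847,21.150" fill="none" stroke="#ff0000"/>
</svg>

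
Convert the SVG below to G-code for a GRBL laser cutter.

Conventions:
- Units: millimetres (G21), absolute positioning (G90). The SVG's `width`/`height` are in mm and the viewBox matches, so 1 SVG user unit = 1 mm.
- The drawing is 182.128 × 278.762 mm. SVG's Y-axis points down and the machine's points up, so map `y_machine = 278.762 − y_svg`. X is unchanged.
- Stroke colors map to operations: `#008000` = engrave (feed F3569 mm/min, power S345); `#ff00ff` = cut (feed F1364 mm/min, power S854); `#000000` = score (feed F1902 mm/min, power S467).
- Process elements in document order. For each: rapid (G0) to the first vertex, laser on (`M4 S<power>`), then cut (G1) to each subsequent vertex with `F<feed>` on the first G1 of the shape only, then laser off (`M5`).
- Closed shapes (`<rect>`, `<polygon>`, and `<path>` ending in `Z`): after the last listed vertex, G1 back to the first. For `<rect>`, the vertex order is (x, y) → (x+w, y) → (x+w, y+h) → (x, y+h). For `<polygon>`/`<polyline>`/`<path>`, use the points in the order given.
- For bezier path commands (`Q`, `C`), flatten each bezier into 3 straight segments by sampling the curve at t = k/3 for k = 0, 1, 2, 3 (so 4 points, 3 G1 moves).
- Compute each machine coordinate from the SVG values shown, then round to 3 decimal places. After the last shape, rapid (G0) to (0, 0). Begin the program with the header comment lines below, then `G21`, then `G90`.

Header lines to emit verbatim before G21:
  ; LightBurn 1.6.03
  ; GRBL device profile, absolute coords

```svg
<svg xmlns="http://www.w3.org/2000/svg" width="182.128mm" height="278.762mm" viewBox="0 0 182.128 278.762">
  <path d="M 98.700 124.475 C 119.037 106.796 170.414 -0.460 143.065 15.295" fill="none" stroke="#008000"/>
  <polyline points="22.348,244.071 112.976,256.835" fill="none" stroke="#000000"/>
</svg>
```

; LightBurn 1.6.03
; GRBL device profile, absolute coords
G21
G90
G0 X98.700 Y154.287
M4 S345
G1 X125.318 Y193.951 F3569
G1 X148.237 Y246.092
G1 X143.065 Y263.467
M5
G0 X22.348 Y34.691
M4 S467
G1 X112.976 Y21.927 F1902
M5
G0 X0.000 Y0.000

viewBox `0 0 182.128 278.762` with mm width/height → 1 unit = 1 mm. Flip: y_m = 278.762 − y_svg.

**Shape 1** — `<path>` cubic bezier, stroke `#008000` → engrave (S345, F3569). Control points (SVG): P0=(98.700,124.475), P1=(119.037,106.796), P2=(170.414,-0.460), P3=(143.065,15.295); sampled at t=k/3. Machine vertices: (98.700,154.287) → (125.318,193.951) → (148.237,246.092) → (143.065,263.467). Open path.

**Shape 2** — `<polyline>` line segment, stroke `#000000` → score (S467, F1902). Machine vertices: (22.348,34.691) → (112.976,21.927). Open path.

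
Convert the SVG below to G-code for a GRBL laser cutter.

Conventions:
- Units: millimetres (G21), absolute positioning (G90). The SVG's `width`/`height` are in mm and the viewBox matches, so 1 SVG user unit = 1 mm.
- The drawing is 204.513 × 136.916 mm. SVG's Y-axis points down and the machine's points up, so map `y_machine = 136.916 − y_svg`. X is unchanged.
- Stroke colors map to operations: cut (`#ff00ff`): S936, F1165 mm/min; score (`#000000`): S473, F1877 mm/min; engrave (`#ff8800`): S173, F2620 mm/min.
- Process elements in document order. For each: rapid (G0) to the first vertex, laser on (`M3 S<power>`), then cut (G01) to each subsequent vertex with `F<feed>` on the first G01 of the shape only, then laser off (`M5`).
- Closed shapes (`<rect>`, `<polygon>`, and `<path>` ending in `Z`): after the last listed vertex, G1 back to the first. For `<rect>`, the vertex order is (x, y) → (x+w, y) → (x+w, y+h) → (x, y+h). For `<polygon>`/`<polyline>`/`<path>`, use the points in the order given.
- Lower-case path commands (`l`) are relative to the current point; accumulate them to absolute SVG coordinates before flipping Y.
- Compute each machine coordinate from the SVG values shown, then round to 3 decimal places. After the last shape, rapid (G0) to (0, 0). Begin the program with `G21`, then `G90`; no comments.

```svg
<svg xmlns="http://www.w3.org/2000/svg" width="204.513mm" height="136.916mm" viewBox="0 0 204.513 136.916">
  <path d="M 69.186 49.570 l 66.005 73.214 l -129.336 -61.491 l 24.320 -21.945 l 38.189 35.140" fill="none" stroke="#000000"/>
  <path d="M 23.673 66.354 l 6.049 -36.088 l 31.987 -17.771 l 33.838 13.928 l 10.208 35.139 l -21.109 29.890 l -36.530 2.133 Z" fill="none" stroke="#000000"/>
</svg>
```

G21
G90
G0 X69.186 Y87.346
M3 S473
G01 X135.191 Y14.132 F1877
G01 X5.855 Y75.623
G01 X30.175 Y97.568
G01 X68.364 Y62.428
M5
G0 X23.673 Y70.562
M3 S473
G01 X29.722 Y106.650 F1877
G01 X61.709 Y124.421
G01 X95.547 Y110.493
G01 X105.755 Y75.354
G01 X84.646 Y45.464
G01 X48.116 Y43.331
G01 X23.673 Y70.562
M5
G0 X0.000 Y0.000

Since the viewBox matches the mm dimensions, user units are millimetres directly. The only transform is the Y-flip y_m = 136.916 − y_svg.

Shape 1 is a open polyline drawn with `<path>`. Its stroke #000000 means score at S473, F1877. After flipping Y the toolpath is (69.186,87.346) → (135.191,14.132) → (5.855,75.623) → (30.175,97.568) → (68.364,62.428).

Shape 2 is a regular polygon drawn with `<path>`. Its stroke #000000 means score at S473, F1877. After flipping Y the toolpath is (23.673,70.562) → (29.722,106.650) → (61.709,124.421) → (95.547,110.493) → (105.755,75.354) → (84.646,45.464) → (48.116,43.331) → (23.673,70.562), returning to the start.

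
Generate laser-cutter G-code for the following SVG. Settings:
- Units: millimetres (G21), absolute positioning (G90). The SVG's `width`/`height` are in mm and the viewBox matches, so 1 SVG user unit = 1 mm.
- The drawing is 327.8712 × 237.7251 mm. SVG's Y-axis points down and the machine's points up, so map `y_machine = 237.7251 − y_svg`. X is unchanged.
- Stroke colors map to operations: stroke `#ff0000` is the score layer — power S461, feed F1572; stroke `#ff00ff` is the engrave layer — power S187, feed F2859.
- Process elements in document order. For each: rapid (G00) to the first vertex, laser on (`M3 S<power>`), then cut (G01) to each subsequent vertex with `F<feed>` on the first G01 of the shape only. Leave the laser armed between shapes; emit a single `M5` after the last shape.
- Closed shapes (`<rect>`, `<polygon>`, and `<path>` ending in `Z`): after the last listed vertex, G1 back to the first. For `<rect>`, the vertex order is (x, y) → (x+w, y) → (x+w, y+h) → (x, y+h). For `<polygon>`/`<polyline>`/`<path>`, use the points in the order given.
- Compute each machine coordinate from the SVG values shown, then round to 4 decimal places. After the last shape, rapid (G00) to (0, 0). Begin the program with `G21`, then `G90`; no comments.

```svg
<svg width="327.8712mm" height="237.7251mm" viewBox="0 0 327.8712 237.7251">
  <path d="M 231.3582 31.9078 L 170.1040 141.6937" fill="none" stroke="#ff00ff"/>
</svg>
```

G21
G90
G00 X231.3582 Y205.8173
M3 S187
G01 X170.1040 Y96.0314 F2859
M5
G00 X0.0000 Y0.0000

Since the viewBox matches the mm dimensions, user units are millimetres directly. The only transform is the Y-flip y_m = 237.7251 − y_svg.

Shape 1 is a line segment drawn with `<path>`. Its stroke #ff00ff means engrave at S187, F2859. After flipping Y the toolpath is (231.3582,205.8173) → (170.1040,96.0314).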